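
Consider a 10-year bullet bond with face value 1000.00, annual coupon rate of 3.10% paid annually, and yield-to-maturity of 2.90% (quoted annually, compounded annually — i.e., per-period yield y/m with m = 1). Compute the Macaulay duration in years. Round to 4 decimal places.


Coupon per period c = face * coupon_rate / m = 31.000000
Periods per year m = 1; per-period yield y/m = 0.029000
Number of cashflows N = 10
Cashflows (t years, CF_t, discount factor 1/(1+y/m)^(m*t), PV):
  t = 1.0000: CF_t = 31.000000, DF = 0.971817, PV = 30.126336
  t = 2.0000: CF_t = 31.000000, DF = 0.944429, PV = 29.277295
  t = 3.0000: CF_t = 31.000000, DF = 0.917812, PV = 28.452181
  t = 4.0000: CF_t = 31.000000, DF = 0.891946, PV = 27.650322
  t = 5.0000: CF_t = 31.000000, DF = 0.866808, PV = 26.871061
  t = 6.0000: CF_t = 31.000000, DF = 0.842379, PV = 26.113762
  t = 7.0000: CF_t = 31.000000, DF = 0.818639, PV = 25.377806
  t = 8.0000: CF_t = 31.000000, DF = 0.795567, PV = 24.662591
  t = 9.0000: CF_t = 31.000000, DF = 0.773146, PV = 23.967532
  t = 10.0000: CF_t = 1031.000000, DF = 0.751357, PV = 774.648916
Price P = sum_t PV_t = 1017.147803
Macaulay numerator sum_t t * PV_t:
  t * PV_t at t = 1.0000: 30.126336
  t * PV_t at t = 2.0000: 58.554589
  t * PV_t at t = 3.0000: 85.356544
  t * PV_t at t = 4.0000: 110.601288
  t * PV_t at t = 5.0000: 134.355307
  t * PV_t at t = 6.0000: 156.682573
  t * PV_t at t = 7.0000: 177.644641
  t * PV_t at t = 8.0000: 197.300726
  t * PV_t at t = 9.0000: 215.707791
  t * PV_t at t = 10.0000: 7746.489163
Macaulay duration D = (sum_t t * PV_t) / P = 8912.818959 / 1017.147803 = 8.762560

Answer: Macaulay duration = 8.7626 years


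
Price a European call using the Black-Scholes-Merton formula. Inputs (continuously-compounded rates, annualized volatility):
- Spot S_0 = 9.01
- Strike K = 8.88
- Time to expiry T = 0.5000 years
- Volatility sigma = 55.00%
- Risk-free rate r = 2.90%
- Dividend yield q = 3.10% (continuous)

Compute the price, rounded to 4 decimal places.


d1 = (ln(S/K) + (r - q + 0.5*sigma^2) * T) / (sigma * sqrt(T)) = 0.22925306
d2 = d1 - sigma * sqrt(T) = -0.15965567
exp(-rT) = 0.98560462; exp(-qT) = 0.98461951
C = S_0 * exp(-qT) * N(d1) - K * exp(-rT) * N(d2)
N(d1) = 0.59066388; N(d2) = 0.43657616
C = 9.0100 * 0.98461951 * 0.59066388 - 8.8800 * 0.98560462 * 0.43657616 = 1.4190

Answer: Price = 1.4190


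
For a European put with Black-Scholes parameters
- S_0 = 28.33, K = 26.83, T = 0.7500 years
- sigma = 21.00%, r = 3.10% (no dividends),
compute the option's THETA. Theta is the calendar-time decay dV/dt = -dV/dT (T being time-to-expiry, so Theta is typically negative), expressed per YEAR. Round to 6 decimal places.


d1 = 0.5179005087; d2 = 0.3360351739
phi(d1) = 0.3488724133; exp(-qT) = 1.0000000000; exp(-rT) = 0.9770181987
Theta = -S*exp(-qT)*phi(d1)*sigma/(2*sqrt(T)) + r*K*exp(-rT)*N(-d2) - q*S*exp(-qT)*N(-d1)
N(-d1) = 0.3022638435; N(-d2) = 0.3684221711; sqrt(T) = 0.8660254038
Term 1 = -28.3300 * 1.0000000000 * 0.3488724133 * 0.2100 / (2 * 0.8660254038) = -1.1983174162
Term 2 = 0.0310 * 26.8300 * 0.9770181987 * 0.3684221711 = 0.2993855102
Term 3 = 0 (no dividend yield, q = 0)
Theta = -1.1983174162 + (0.2993855102) + (0.0000000000) = -0.898932

Answer: Theta = -0.898932


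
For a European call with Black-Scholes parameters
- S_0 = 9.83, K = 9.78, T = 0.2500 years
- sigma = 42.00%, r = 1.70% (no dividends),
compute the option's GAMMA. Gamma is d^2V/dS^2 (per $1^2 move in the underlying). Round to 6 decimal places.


d1 = 0.1495211910; d2 = -0.0604788090
phi(d1) = 0.3945076187; exp(-qT) = 1.0000000000; exp(-rT) = 0.9957590185
Gamma = exp(-qT) * phi(d1) / (S * sigma * sqrt(T)) = 1.0000000000 * 0.3945076187 / (9.8300 * 0.4200 * 0.5000000000) = 0.191110

Answer: Gamma = 0.191110


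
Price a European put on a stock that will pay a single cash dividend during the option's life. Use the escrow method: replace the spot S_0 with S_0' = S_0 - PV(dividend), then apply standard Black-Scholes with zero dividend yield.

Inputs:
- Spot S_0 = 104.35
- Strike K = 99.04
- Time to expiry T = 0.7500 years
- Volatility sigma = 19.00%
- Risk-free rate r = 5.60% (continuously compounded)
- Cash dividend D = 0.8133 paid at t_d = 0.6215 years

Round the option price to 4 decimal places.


Answer: Price = 3.0897

Derivation:
PV(D) = D * exp(-r * t_d) = 0.8133 * 0.96579469 = 0.78548082
S_0' = S_0 - PV(D) = 104.3500 - 0.78548082 = 103.56451918
d1 = (ln(S_0'/K) + (r + sigma^2/2)*T) / (sigma*sqrt(T)) = 0.60900416
d2 = d1 - sigma*sqrt(T) = 0.44445933
exp(-rT) = 0.95886978
N(-d1) = 0.27126084; N(-d2) = 0.32835526
P = K * exp(-rT) * N(-d2) - S_0' * N(-d1) = 99.0400 * 0.95886978 * 0.32835526 - 103.56451918 * 0.27126084 = 3.0897


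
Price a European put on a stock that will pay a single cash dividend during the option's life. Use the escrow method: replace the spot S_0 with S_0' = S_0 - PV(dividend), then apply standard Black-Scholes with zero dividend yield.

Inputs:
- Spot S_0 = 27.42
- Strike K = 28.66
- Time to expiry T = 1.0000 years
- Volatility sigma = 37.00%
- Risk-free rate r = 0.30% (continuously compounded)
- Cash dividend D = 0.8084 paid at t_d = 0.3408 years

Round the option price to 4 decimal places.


PV(D) = D * exp(-r * t_d) = 0.8084 * 0.99897812 = 0.80757391
S_0' = S_0 - PV(D) = 27.4200 - 0.80757391 = 26.61242609
d1 = (ln(S_0'/K) + (r + sigma^2/2)*T) / (sigma*sqrt(T)) = -0.00722749
d2 = d1 - sigma*sqrt(T) = -0.37722749
exp(-rT) = 0.99700450
N(-d1) = 0.50288332; N(-d2) = 0.64699772
P = K * exp(-rT) * N(-d2) - S_0' * N(-d1) = 28.6600 * 0.99700450 * 0.64699772 - 26.61242609 * 0.50288332 = 5.1045

Answer: Price = 5.1045


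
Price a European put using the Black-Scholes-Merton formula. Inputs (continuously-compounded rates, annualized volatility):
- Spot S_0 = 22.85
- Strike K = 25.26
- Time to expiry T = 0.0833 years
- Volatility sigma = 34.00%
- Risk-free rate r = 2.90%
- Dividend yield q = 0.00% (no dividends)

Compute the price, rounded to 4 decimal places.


d1 = (ln(S/K) + (r - q + 0.5*sigma^2) * T) / (sigma * sqrt(T)) = -0.94813657
d2 = d1 - sigma * sqrt(T) = -1.04626648
exp(-rT) = 0.99758722; exp(-qT) = 1.00000000
P = K * exp(-rT) * N(-d2) - S_0 * exp(-qT) * N(-d1)
N(-d1) = 0.82847003; N(-d2) = 0.85228099
P = 25.2600 * 0.99758722 * 0.85228099 - 22.8500 * 1.00000000 * 0.82847003 = 2.5461

Answer: Price = 2.5461


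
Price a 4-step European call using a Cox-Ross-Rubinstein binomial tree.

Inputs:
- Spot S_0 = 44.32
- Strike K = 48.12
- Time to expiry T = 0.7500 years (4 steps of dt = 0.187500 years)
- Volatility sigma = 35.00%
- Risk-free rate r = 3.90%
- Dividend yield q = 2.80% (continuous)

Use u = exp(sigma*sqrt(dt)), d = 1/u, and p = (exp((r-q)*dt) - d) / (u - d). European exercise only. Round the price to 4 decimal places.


dt = T/N = 0.187500
u = exp(sigma*sqrt(dt)) = 1.163642; d = 1/u = 0.859371
p = (exp((r-q)*dt) - d) / (u - d) = 0.468969
Discount per step: exp(-r*dt) = 0.992714
Stock lattice S(k, i) with i counting down-moves:
  k=0: S(0,0) = 44.3200
  k=1: S(1,0) = 51.5726; S(1,1) = 38.0873
  k=2: S(2,0) = 60.0120; S(2,1) = 44.3200; S(2,2) = 32.7311
  k=3: S(3,0) = 69.8325; S(3,1) = 51.5726; S(3,2) = 38.0873; S(3,3) = 28.1282
  k=4: S(4,0) = 81.2600; S(4,1) = 60.0120; S(4,2) = 44.3200; S(4,3) = 32.7311; S(4,4) = 24.1726
Terminal payoffs V(N, i) = max(S_T - K, 0):
  V(4,0) = 33.139995; V(4,1) = 11.892023; V(4,2) = 0.000000; V(4,3) = 0.000000; V(4,4) = 0.000000
Backward induction: V(k, i) = exp(-r*dt) * [p * V(k+1, i) + (1-p) * V(k+1, i+1)].
  V(3,0) = exp(-r*dt) * [p*33.139995 + (1-p)*11.892023] = 21.697425
  V(3,1) = exp(-r*dt) * [p*11.892023 + (1-p)*0.000000] = 5.536360
  V(3,2) = exp(-r*dt) * [p*0.000000 + (1-p)*0.000000] = 0.000000
  V(3,3) = exp(-r*dt) * [p*0.000000 + (1-p)*0.000000] = 0.000000
  V(2,0) = exp(-r*dt) * [p*21.697425 + (1-p)*5.536360] = 13.019846
  V(2,1) = exp(-r*dt) * [p*5.536360 + (1-p)*0.000000] = 2.577466
  V(2,2) = exp(-r*dt) * [p*0.000000 + (1-p)*0.000000] = 0.000000
  V(1,0) = exp(-r*dt) * [p*13.019846 + (1-p)*2.577466] = 7.420162
  V(1,1) = exp(-r*dt) * [p*2.577466 + (1-p)*0.000000] = 1.199945
  V(0,0) = exp(-r*dt) * [p*7.420162 + (1-p)*1.199945] = 4.087040

Answer: Price = V(0,0) = 4.0870


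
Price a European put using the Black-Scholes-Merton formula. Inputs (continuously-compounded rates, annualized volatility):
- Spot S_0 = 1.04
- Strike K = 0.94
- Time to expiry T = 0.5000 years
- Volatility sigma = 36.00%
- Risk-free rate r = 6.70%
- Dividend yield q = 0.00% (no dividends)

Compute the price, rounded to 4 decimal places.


d1 = (ln(S/K) + (r - q + 0.5*sigma^2) * T) / (sigma * sqrt(T)) = 0.65602270
d2 = d1 - sigma * sqrt(T) = 0.40146426
exp(-rT) = 0.96705491; exp(-qT) = 1.00000000
P = K * exp(-rT) * N(-d2) - S_0 * exp(-qT) * N(-d1)
N(-d1) = 0.25590476; N(-d2) = 0.34403917
P = 0.9400 * 0.96705491 * 0.34403917 - 1.0400 * 1.00000000 * 0.25590476 = 0.0466

Answer: Price = 0.0466


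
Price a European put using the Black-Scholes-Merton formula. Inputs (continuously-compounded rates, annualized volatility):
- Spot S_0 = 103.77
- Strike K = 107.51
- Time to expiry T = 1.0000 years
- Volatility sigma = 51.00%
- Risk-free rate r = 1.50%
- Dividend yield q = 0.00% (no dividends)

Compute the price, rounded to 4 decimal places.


d1 = (ln(S/K) + (r - q + 0.5*sigma^2) * T) / (sigma * sqrt(T)) = 0.21498636
d2 = d1 - sigma * sqrt(T) = -0.29501364
exp(-rT) = 0.98511194; exp(-qT) = 1.00000000
P = K * exp(-rT) * N(-d2) - S_0 * exp(-qT) * N(-d1)
N(-d1) = 0.41488898; N(-d2) = 0.61600827
P = 107.5100 * 0.98511194 * 0.61600827 - 103.7700 * 1.00000000 * 0.41488898 = 22.1880

Answer: Price = 22.1880


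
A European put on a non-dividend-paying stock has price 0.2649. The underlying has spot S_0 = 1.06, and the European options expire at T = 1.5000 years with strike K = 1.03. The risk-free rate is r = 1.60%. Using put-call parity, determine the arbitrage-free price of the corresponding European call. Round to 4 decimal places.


Answer: Call price = 0.3193

Derivation:
Put-call parity: C - P = S_0 * exp(-qT) - K * exp(-rT).
S_0 * exp(-qT) = 1.0600 * 1.00000000 = 1.06000000
K * exp(-rT) = 1.0300 * 0.97628571 = 1.00557428
C = P + S*exp(-qT) - K*exp(-rT)
C = 0.2649 + 1.06000000 - 1.00557428 = 0.3193


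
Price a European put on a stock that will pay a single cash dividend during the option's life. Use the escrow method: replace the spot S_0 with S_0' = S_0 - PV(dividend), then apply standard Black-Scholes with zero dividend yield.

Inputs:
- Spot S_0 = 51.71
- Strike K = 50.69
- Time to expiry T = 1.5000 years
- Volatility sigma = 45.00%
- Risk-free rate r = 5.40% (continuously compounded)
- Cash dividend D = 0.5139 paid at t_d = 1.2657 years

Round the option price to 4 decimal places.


Answer: Price = 8.5370

Derivation:
PV(D) = D * exp(-r * t_d) = 0.5139 * 0.93393559 = 0.47994950
S_0' = S_0 - PV(D) = 51.7100 - 0.47994950 = 51.23005050
d1 = (ln(S_0'/K) + (r + sigma^2/2)*T) / (sigma*sqrt(T)) = 0.44176571
d2 = d1 - sigma*sqrt(T) = -0.10936948
exp(-rT) = 0.92219369
N(-d1) = 0.32932938; N(-d2) = 0.54354528
P = K * exp(-rT) * N(-d2) - S_0' * N(-d1) = 50.6900 * 0.92219369 * 0.54354528 - 51.23005050 * 0.32932938 = 8.5370


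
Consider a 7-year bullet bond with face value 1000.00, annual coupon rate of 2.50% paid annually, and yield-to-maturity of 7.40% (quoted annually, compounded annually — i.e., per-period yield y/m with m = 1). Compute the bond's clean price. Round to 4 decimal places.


Answer: Price = 739.5680

Derivation:
Coupon per period c = face * coupon_rate / m = 25.000000
Periods per year m = 1; per-period yield y/m = 0.074000
Number of cashflows N = 7
Cashflows (t years, CF_t, discount factor 1/(1+y/m)^(m*t), PV):
  t = 1.0000: CF_t = 25.000000, DF = 0.931099, PV = 23.277467
  t = 2.0000: CF_t = 25.000000, DF = 0.866945, PV = 21.673620
  t = 3.0000: CF_t = 25.000000, DF = 0.807211, PV = 20.180279
  t = 4.0000: CF_t = 25.000000, DF = 0.751593, PV = 18.789831
  t = 5.0000: CF_t = 25.000000, DF = 0.699808, PV = 17.495188
  t = 6.0000: CF_t = 25.000000, DF = 0.651590, PV = 16.289746
  t = 7.0000: CF_t = 1025.000000, DF = 0.606694, PV = 621.861823
Price P = sum_t PV_t = 739.567954


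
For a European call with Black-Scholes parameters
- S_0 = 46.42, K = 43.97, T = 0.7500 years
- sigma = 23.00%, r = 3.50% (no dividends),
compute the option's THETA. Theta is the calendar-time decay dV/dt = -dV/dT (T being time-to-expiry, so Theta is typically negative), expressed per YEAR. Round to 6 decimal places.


Answer: Theta = -3.095081

Derivation:
d1 = 0.5036016426; d2 = 0.3044157997
phi(d1) = 0.3514296112; exp(-qT) = 1.0000000000; exp(-rT) = 0.9740915363
Theta = -S*exp(-qT)*phi(d1)*sigma/(2*sqrt(T)) - r*K*exp(-rT)*N(d2) + q*S*exp(-qT)*N(d1)
N(d1) = 0.6927293310; N(d2) = 0.6195944339; sqrt(T) = 0.8660254038
Term 1 = -46.4200 * 1.0000000000 * 0.3514296112 * 0.2300 / (2 * 0.8660254038) = -2.1662605799
Term 2 = -0.0350 * 43.9700 * 0.9740915363 * 0.6195944339 = -0.9288204900
Term 3 = 0 (no dividend yield, q = 0)
Theta = -2.1662605799 + (-0.9288204900) + (0.0000000000) = -3.095081


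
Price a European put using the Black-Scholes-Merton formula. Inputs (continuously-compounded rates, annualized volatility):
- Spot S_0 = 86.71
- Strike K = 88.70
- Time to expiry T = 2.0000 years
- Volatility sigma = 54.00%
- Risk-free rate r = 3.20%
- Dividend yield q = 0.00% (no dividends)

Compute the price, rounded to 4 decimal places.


Answer: Price = 23.5480

Derivation:
d1 = (ln(S/K) + (r - q + 0.5*sigma^2) * T) / (sigma * sqrt(T)) = 0.43593045
d2 = d1 - sigma * sqrt(T) = -0.32774487
exp(-rT) = 0.93800500; exp(-qT) = 1.00000000
P = K * exp(-rT) * N(-d2) - S_0 * exp(-qT) * N(-d1)
N(-d1) = 0.33144360; N(-d2) = 0.62844771
P = 88.7000 * 0.93800500 * 0.62844771 - 86.7100 * 1.00000000 * 0.33144360 = 23.5480


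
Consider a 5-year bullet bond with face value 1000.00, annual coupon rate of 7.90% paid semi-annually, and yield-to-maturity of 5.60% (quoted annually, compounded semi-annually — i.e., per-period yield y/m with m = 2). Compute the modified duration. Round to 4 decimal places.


Answer: Modified duration = 4.1517

Derivation:
Coupon per period c = face * coupon_rate / m = 39.500000
Periods per year m = 2; per-period yield y/m = 0.028000
Number of cashflows N = 10
Cashflows (t years, CF_t, discount factor 1/(1+y/m)^(m*t), PV):
  t = 0.5000: CF_t = 39.500000, DF = 0.972763, PV = 38.424125
  t = 1.0000: CF_t = 39.500000, DF = 0.946267, PV = 37.377553
  t = 1.5000: CF_t = 39.500000, DF = 0.920493, PV = 36.359487
  t = 2.0000: CF_t = 39.500000, DF = 0.895422, PV = 35.369151
  t = 2.5000: CF_t = 39.500000, DF = 0.871033, PV = 34.405789
  t = 3.0000: CF_t = 39.500000, DF = 0.847308, PV = 33.468666
  t = 3.5000: CF_t = 39.500000, DF = 0.824230, PV = 32.557068
  t = 4.0000: CF_t = 39.500000, DF = 0.801780, PV = 31.670300
  t = 4.5000: CF_t = 39.500000, DF = 0.779941, PV = 30.807685
  t = 5.0000: CF_t = 1039.500000, DF = 0.758698, PV = 788.666415
Price P = sum_t PV_t = 1099.106240
First compute Macaulay numerator sum_t t * PV_t:
  t * PV_t at t = 0.5000: 19.212062
  t * PV_t at t = 1.0000: 37.377553
  t * PV_t at t = 1.5000: 54.539231
  t * PV_t at t = 2.0000: 70.738302
  t * PV_t at t = 2.5000: 86.014473
  t * PV_t at t = 3.0000: 100.405999
  t * PV_t at t = 3.5000: 113.949740
  t * PV_t at t = 4.0000: 126.681200
  t * PV_t at t = 4.5000: 138.634582
  t * PV_t at t = 5.0000: 3943.332076
Macaulay duration D = 4690.885218 / 1099.106240 = 4.267909
Modified duration = D / (1 + y/m) = 4.267909 / (1 + 0.028000) = 4.151662


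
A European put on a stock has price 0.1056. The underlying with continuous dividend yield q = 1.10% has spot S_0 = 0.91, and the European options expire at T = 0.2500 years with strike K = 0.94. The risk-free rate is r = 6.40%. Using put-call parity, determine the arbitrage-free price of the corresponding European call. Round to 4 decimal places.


Answer: Call price = 0.0880

Derivation:
Put-call parity: C - P = S_0 * exp(-qT) - K * exp(-rT).
S_0 * exp(-qT) = 0.9100 * 0.99725378 = 0.90750094
K * exp(-rT) = 0.9400 * 0.98412732 = 0.92507968
C = P + S*exp(-qT) - K*exp(-rT)
C = 0.1056 + 0.90750094 - 0.92507968 = 0.0880


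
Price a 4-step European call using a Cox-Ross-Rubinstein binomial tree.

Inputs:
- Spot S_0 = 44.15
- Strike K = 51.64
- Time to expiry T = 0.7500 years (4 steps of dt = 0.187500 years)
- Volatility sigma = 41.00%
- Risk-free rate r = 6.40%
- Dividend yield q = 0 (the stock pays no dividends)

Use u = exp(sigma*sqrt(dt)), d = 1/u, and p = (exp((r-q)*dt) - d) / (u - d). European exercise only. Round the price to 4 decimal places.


Answer: Price = V(0,0) = 4.6769

Derivation:
dt = T/N = 0.187500
u = exp(sigma*sqrt(dt)) = 1.194270; d = 1/u = 0.837332
p = (exp((r-q)*dt) - d) / (u - d) = 0.489554
Discount per step: exp(-r*dt) = 0.988072
Stock lattice S(k, i) with i counting down-moves:
  k=0: S(0,0) = 44.1500
  k=1: S(1,0) = 52.7270; S(1,1) = 36.9682
  k=2: S(2,0) = 62.9703; S(2,1) = 44.1500; S(2,2) = 30.9546
  k=3: S(3,0) = 75.2036; S(3,1) = 52.7270; S(3,2) = 36.9682; S(3,3) = 25.9193
  k=4: S(4,0) = 89.8134; S(4,1) = 62.9703; S(4,2) = 44.1500; S(4,3) = 30.9546; S(4,4) = 21.7030
Terminal payoffs V(N, i) = max(S_T - K, 0):
  V(4,0) = 38.173362; V(4,1) = 11.330310; V(4,2) = 0.000000; V(4,3) = 0.000000; V(4,4) = 0.000000
Backward induction: V(k, i) = exp(-r*dt) * [p * V(k+1, i) + (1-p) * V(k+1, i+1)].
  V(3,0) = exp(-r*dt) * [p*38.173362 + (1-p)*11.330310] = 24.179535
  V(3,1) = exp(-r*dt) * [p*11.330310 + (1-p)*0.000000] = 5.480637
  V(3,2) = exp(-r*dt) * [p*0.000000 + (1-p)*0.000000] = 0.000000
  V(3,3) = exp(-r*dt) * [p*0.000000 + (1-p)*0.000000] = 0.000000
  V(2,0) = exp(-r*dt) * [p*24.179535 + (1-p)*5.480637] = 14.460193
  V(2,1) = exp(-r*dt) * [p*5.480637 + (1-p)*0.000000] = 2.651064
  V(2,2) = exp(-r*dt) * [p*0.000000 + (1-p)*0.000000] = 0.000000
  V(1,0) = exp(-r*dt) * [p*14.460193 + (1-p)*2.651064] = 8.331689
  V(1,1) = exp(-r*dt) * [p*2.651064 + (1-p)*0.000000] = 1.282358
  V(0,0) = exp(-r*dt) * [p*8.331689 + (1-p)*1.282358] = 4.676927


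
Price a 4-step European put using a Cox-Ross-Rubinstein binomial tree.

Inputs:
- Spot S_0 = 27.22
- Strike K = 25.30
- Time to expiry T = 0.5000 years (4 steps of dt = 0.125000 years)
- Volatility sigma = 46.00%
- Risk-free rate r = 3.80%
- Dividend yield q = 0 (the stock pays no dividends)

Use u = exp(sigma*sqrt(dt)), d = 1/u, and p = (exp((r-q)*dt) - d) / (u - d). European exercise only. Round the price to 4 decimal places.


Answer: Price = V(0,0) = 2.3599

Derivation:
dt = T/N = 0.125000
u = exp(sigma*sqrt(dt)) = 1.176607; d = 1/u = 0.849902
p = (exp((r-q)*dt) - d) / (u - d) = 0.474004
Discount per step: exp(-r*dt) = 0.995261
Stock lattice S(k, i) with i counting down-moves:
  k=0: S(0,0) = 27.2200
  k=1: S(1,0) = 32.0272; S(1,1) = 23.1343
  k=2: S(2,0) = 37.6835; S(2,1) = 27.2200; S(2,2) = 19.6619
  k=3: S(3,0) = 44.3386; S(3,1) = 32.0272; S(3,2) = 23.1343; S(3,3) = 16.7107
  k=4: S(4,0) = 52.1691; S(4,1) = 37.6835; S(4,2) = 27.2200; S(4,3) = 19.6619; S(4,4) = 14.2024
Terminal payoffs V(N, i) = max(K - S_T, 0):
  V(4,0) = 0.000000; V(4,1) = 0.000000; V(4,2) = 0.000000; V(4,3) = 5.638098; V(4,4) = 11.097560
Backward induction: V(k, i) = exp(-r*dt) * [p * V(k+1, i) + (1-p) * V(k+1, i+1)].
  V(3,0) = exp(-r*dt) * [p*0.000000 + (1-p)*0.000000] = 0.000000
  V(3,1) = exp(-r*dt) * [p*0.000000 + (1-p)*0.000000] = 0.000000
  V(3,2) = exp(-r*dt) * [p*0.000000 + (1-p)*5.638098] = 2.951561
  V(3,3) = exp(-r*dt) * [p*5.638098 + (1-p)*11.097560] = 8.469425
  V(2,0) = exp(-r*dt) * [p*0.000000 + (1-p)*0.000000] = 0.000000
  V(2,1) = exp(-r*dt) * [p*0.000000 + (1-p)*2.951561] = 1.545151
  V(2,2) = exp(-r*dt) * [p*2.951561 + (1-p)*8.469425] = 5.826193
  V(1,0) = exp(-r*dt) * [p*0.000000 + (1-p)*1.545151] = 0.808891
  V(1,1) = exp(-r*dt) * [p*1.545151 + (1-p)*5.826193] = 3.778967
  V(0,0) = exp(-r*dt) * [p*0.808891 + (1-p)*3.778967] = 2.359902


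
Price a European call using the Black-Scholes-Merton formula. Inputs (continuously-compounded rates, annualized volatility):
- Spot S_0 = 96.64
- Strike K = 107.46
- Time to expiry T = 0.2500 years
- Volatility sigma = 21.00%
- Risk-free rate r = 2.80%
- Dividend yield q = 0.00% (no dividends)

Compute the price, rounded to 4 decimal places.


d1 = (ln(S/K) + (r - q + 0.5*sigma^2) * T) / (sigma * sqrt(T)) = -0.89155668
d2 = d1 - sigma * sqrt(T) = -0.99655668
exp(-rT) = 0.99302444; exp(-qT) = 1.00000000
C = S_0 * exp(-qT) * N(d1) - K * exp(-rT) * N(d2)
N(d1) = 0.18631530; N(d2) = 0.15948987
C = 96.6400 * 1.00000000 * 0.18631530 - 107.4600 * 0.99302444 * 0.15948987 = 0.9863

Answer: Price = 0.9863


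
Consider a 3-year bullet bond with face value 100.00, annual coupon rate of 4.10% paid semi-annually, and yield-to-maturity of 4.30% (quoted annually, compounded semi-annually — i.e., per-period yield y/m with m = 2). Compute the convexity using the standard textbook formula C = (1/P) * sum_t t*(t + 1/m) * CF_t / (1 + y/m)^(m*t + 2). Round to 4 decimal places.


Answer: Convexity = 9.4068

Derivation:
Coupon per period c = face * coupon_rate / m = 2.050000
Periods per year m = 2; per-period yield y/m = 0.021500
Number of cashflows N = 6
Cashflows (t years, CF_t, discount factor 1/(1+y/m)^(m*t), PV):
  t = 0.5000: CF_t = 2.050000, DF = 0.978953, PV = 2.006853
  t = 1.0000: CF_t = 2.050000, DF = 0.958348, PV = 1.964613
  t = 1.5000: CF_t = 2.050000, DF = 0.938177, PV = 1.923263
  t = 2.0000: CF_t = 2.050000, DF = 0.918431, PV = 1.882783
  t = 2.5000: CF_t = 2.050000, DF = 0.899100, PV = 1.843156
  t = 3.0000: CF_t = 102.050000, DF = 0.880177, PV = 89.822013
Price P = sum_t PV_t = 99.442681
Convexity numerator sum_t t*(t + 1/m) * CF_t / (1+y/m)^(m*t + 2):
  t = 0.5000: term = 0.961632
  t = 1.0000: term = 2.824175
  t = 1.5000: term = 5.529467
  t = 2.0000: term = 9.021809
  t = 2.5000: term = 13.247884
  t = 3.0000: term = 903.847873
Convexity = (1/P) * sum = 935.432840 / 99.442681 = 9.406754


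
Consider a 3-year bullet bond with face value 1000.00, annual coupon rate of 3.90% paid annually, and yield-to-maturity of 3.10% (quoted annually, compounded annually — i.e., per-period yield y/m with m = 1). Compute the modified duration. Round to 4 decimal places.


Coupon per period c = face * coupon_rate / m = 39.000000
Periods per year m = 1; per-period yield y/m = 0.031000
Number of cashflows N = 3
Cashflows (t years, CF_t, discount factor 1/(1+y/m)^(m*t), PV):
  t = 1.0000: CF_t = 39.000000, DF = 0.969932, PV = 37.827352
  t = 2.0000: CF_t = 39.000000, DF = 0.940768, PV = 36.689963
  t = 3.0000: CF_t = 1039.000000, DF = 0.912481, PV = 948.068139
Price P = sum_t PV_t = 1022.585454
First compute Macaulay numerator sum_t t * PV_t:
  t * PV_t at t = 1.0000: 37.827352
  t * PV_t at t = 2.0000: 73.379926
  t * PV_t at t = 3.0000: 2844.204416
Macaulay duration D = 2955.411695 / 1022.585454 = 2.890137
Modified duration = D / (1 + y/m) = 2.890137 / (1 + 0.031000) = 2.803236

Answer: Modified duration = 2.8032


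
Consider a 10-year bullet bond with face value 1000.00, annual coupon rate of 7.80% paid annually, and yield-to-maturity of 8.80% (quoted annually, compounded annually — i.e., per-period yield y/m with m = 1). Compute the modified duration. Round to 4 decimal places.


Coupon per period c = face * coupon_rate / m = 78.000000
Periods per year m = 1; per-period yield y/m = 0.088000
Number of cashflows N = 10
Cashflows (t years, CF_t, discount factor 1/(1+y/m)^(m*t), PV):
  t = 1.0000: CF_t = 78.000000, DF = 0.919118, PV = 71.691176
  t = 2.0000: CF_t = 78.000000, DF = 0.844777, PV = 65.892625
  t = 3.0000: CF_t = 78.000000, DF = 0.776450, PV = 60.563075
  t = 4.0000: CF_t = 78.000000, DF = 0.713649, PV = 55.664591
  t = 5.0000: CF_t = 78.000000, DF = 0.655927, PV = 51.162308
  t = 6.0000: CF_t = 78.000000, DF = 0.602874, PV = 47.024180
  t = 7.0000: CF_t = 78.000000, DF = 0.554112, PV = 43.220754
  t = 8.0000: CF_t = 78.000000, DF = 0.509294, PV = 39.724957
  t = 9.0000: CF_t = 78.000000, DF = 0.468101, PV = 36.511909
  t = 10.0000: CF_t = 1078.000000, DF = 0.430240, PV = 463.798999
Price P = sum_t PV_t = 935.254575
First compute Macaulay numerator sum_t t * PV_t:
  t * PV_t at t = 1.0000: 71.691176
  t * PV_t at t = 2.0000: 131.785251
  t * PV_t at t = 3.0000: 181.689225
  t * PV_t at t = 4.0000: 222.658363
  t * PV_t at t = 5.0000: 255.811539
  t * PV_t at t = 6.0000: 282.145080
  t * PV_t at t = 7.0000: 302.545275
  t * PV_t at t = 8.0000: 317.799659
  t * PV_t at t = 9.0000: 328.607184
  t * PV_t at t = 10.0000: 4637.989993
Macaulay duration D = 6732.722745 / 935.254575 = 7.198813
Modified duration = D / (1 + y/m) = 7.198813 / (1 + 0.088000) = 6.616556

Answer: Modified duration = 6.6166


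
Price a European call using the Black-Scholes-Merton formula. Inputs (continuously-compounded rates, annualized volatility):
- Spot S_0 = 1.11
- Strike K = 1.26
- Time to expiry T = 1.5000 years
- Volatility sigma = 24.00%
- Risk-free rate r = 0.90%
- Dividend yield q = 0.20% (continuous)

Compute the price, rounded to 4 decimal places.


Answer: Price = 0.0796

Derivation:
d1 = (ln(S/K) + (r - q + 0.5*sigma^2) * T) / (sigma * sqrt(T)) = -0.24852695
d2 = d1 - sigma * sqrt(T) = -0.54246572
exp(-rT) = 0.98659072; exp(-qT) = 0.99700450
C = S_0 * exp(-qT) * N(d1) - K * exp(-rT) * N(d2)
N(d1) = 0.40186336; N(d2) = 0.29374886
C = 1.1100 * 0.99700450 * 0.40186336 - 1.2600 * 0.98659072 * 0.29374886 = 0.0796


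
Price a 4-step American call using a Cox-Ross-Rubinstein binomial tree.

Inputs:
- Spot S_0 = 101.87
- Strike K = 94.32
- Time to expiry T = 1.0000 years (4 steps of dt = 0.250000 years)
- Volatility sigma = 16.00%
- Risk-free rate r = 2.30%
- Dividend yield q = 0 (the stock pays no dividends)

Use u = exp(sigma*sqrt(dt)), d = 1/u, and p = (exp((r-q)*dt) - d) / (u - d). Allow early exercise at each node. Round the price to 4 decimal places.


Answer: Price = V(0,0) = 12.5036

Derivation:
dt = T/N = 0.250000
u = exp(sigma*sqrt(dt)) = 1.083287; d = 1/u = 0.923116
p = (exp((r-q)*dt) - d) / (u - d) = 0.516013
Discount per step: exp(-r*dt) = 0.994266
Stock lattice S(k, i) with i counting down-moves:
  k=0: S(0,0) = 101.8700
  k=1: S(1,0) = 110.3545; S(1,1) = 94.0379
  k=2: S(2,0) = 119.5456; S(2,1) = 101.8700; S(2,2) = 86.8079
  k=3: S(3,0) = 129.5022; S(3,1) = 110.3545; S(3,2) = 94.0379; S(3,3) = 80.1338
  k=4: S(4,0) = 140.2880; S(4,1) = 119.5456; S(4,2) = 101.8700; S(4,3) = 86.8079; S(4,4) = 73.9728
Terminal payoffs V(N, i) = max(S_T - K, 0):
  V(4,0) = 45.968005; V(4,1) = 25.225552; V(4,2) = 7.550000; V(4,3) = 0.000000; V(4,4) = 0.000000
Backward induction: V(k, i) = exp(-r*dt) * [p * V(k+1, i) + (1-p) * V(k+1, i+1)]; then take max(V_cont, immediate exercise) for American.
  V(3,0) = exp(-r*dt) * [p*45.968005 + (1-p)*25.225552] = 35.722935; exercise = 35.182151; V(3,0) = max -> 35.722935
  V(3,1) = exp(-r*dt) * [p*25.225552 + (1-p)*7.550000] = 16.575237; exercise = 16.034454; V(3,1) = max -> 16.575237
  V(3,2) = exp(-r*dt) * [p*7.550000 + (1-p)*0.000000] = 3.873563; exercise = 0.000000; V(3,2) = max -> 3.873563
  V(3,3) = exp(-r*dt) * [p*0.000000 + (1-p)*0.000000] = 0.000000; exercise = 0.000000; V(3,3) = max -> 0.000000
  V(2,0) = exp(-r*dt) * [p*35.722935 + (1-p)*16.575237] = 26.304019; exercise = 25.225552; V(2,0) = max -> 26.304019
  V(2,1) = exp(-r*dt) * [p*16.575237 + (1-p)*3.873563] = 10.368008; exercise = 7.550000; V(2,1) = max -> 10.368008
  V(2,2) = exp(-r*dt) * [p*3.873563 + (1-p)*0.000000] = 1.987350; exercise = 0.000000; V(2,2) = max -> 1.987350
  V(1,0) = exp(-r*dt) * [p*26.304019 + (1-p)*10.368008] = 18.484608; exercise = 16.034454; V(1,0) = max -> 18.484608
  V(1,1) = exp(-r*dt) * [p*10.368008 + (1-p)*1.987350] = 6.275691; exercise = 0.000000; V(1,1) = max -> 6.275691
  V(0,0) = exp(-r*dt) * [p*18.484608 + (1-p)*6.275691] = 12.503552; exercise = 7.550000; V(0,0) = max -> 12.503552


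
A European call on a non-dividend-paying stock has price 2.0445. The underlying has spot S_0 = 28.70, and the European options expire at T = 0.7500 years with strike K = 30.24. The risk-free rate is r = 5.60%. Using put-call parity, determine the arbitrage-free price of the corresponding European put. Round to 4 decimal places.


Put-call parity: C - P = S_0 * exp(-qT) - K * exp(-rT).
S_0 * exp(-qT) = 28.7000 * 1.00000000 = 28.70000000
K * exp(-rT) = 30.2400 * 0.95886978 = 28.99622216
P = C - S*exp(-qT) + K*exp(-rT)
P = 2.0445 - 28.70000000 + 28.99622216 = 2.3407

Answer: Put price = 2.3407


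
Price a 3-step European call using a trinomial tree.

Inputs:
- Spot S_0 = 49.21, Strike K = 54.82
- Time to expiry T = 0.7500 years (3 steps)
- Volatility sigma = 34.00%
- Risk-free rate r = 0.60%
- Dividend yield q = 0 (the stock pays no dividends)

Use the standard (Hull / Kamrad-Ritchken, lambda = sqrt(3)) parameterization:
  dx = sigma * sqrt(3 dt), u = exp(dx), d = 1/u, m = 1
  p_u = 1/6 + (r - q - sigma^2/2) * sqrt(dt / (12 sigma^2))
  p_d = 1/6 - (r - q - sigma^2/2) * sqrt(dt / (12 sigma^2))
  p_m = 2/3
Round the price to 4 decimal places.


dt = T/N = 0.250000; dx = sigma*sqrt(3*dt) = 0.294449
u = exp(dx) = 1.342386; d = 1/u = 0.744942
p_u = 0.144676, p_m = 0.666667, p_d = 0.188657
Discount per step: exp(-r*dt) = 0.998501
Stock lattice S(k, j) with j the centered position index:
  k=0: S(0,+0) = 49.2100
  k=1: S(1,-1) = 36.6586; S(1,+0) = 49.2100; S(1,+1) = 66.0588
  k=2: S(2,-2) = 27.3085; S(2,-1) = 36.6586; S(2,+0) = 49.2100; S(2,+1) = 66.0588; S(2,+2) = 88.6764
  k=3: S(3,-3) = 20.3433; S(3,-2) = 27.3085; S(3,-1) = 36.6586; S(3,+0) = 49.2100; S(3,+1) = 66.0588; S(3,+2) = 88.6764; S(3,+3) = 119.0380
Terminal payoffs V(N, j) = max(S_T - K, 0):
  V(3,-3) = 0.000000; V(3,-2) = 0.000000; V(3,-1) = 0.000000; V(3,+0) = 0.000000; V(3,+1) = 11.238816; V(3,+2) = 33.856430; V(3,+3) = 64.218000
Backward induction: V(k, j) = exp(-r*dt) * [p_u * V(k+1, j+1) + p_m * V(k+1, j) + p_d * V(k+1, j-1)]
  V(2,-2) = exp(-r*dt) * [p_u*0.000000 + p_m*0.000000 + p_d*0.000000] = 0.000000
  V(2,-1) = exp(-r*dt) * [p_u*0.000000 + p_m*0.000000 + p_d*0.000000] = 0.000000
  V(2,+0) = exp(-r*dt) * [p_u*11.238816 + p_m*0.000000 + p_d*0.000000] = 1.623554
  V(2,+1) = exp(-r*dt) * [p_u*33.856430 + p_m*11.238816 + p_d*0.000000] = 12.372198
  V(2,+2) = exp(-r*dt) * [p_u*64.218000 + p_m*33.856430 + p_d*11.238816] = 33.931129
  V(1,-1) = exp(-r*dt) * [p_u*1.623554 + p_m*0.000000 + p_d*0.000000] = 0.234538
  V(1,+0) = exp(-r*dt) * [p_u*12.372198 + p_m*1.623554 + p_d*0.000000] = 2.868030
  V(1,+1) = exp(-r*dt) * [p_u*33.931129 + p_m*12.372198 + p_d*1.623554] = 13.443281
  V(0,+0) = exp(-r*dt) * [p_u*13.443281 + p_m*2.868030 + p_d*0.234538] = 3.895345

Answer: Price = V(0,0) = 3.8953


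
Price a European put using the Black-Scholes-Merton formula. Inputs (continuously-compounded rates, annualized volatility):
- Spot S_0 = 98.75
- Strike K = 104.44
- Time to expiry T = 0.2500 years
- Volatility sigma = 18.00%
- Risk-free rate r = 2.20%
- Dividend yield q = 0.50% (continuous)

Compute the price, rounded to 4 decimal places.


d1 = (ln(S/K) + (r - q + 0.5*sigma^2) * T) / (sigma * sqrt(T)) = -0.53023711
d2 = d1 - sigma * sqrt(T) = -0.62023711
exp(-rT) = 0.99451510; exp(-qT) = 0.99875078
P = K * exp(-rT) * N(-d2) - S_0 * exp(-qT) * N(-d1)
N(-d1) = 0.70202623; N(-d2) = 0.73244915
P = 104.4400 * 0.99451510 * 0.73244915 - 98.7500 * 0.99875078 * 0.70202623 = 6.8389

Answer: Price = 6.8389


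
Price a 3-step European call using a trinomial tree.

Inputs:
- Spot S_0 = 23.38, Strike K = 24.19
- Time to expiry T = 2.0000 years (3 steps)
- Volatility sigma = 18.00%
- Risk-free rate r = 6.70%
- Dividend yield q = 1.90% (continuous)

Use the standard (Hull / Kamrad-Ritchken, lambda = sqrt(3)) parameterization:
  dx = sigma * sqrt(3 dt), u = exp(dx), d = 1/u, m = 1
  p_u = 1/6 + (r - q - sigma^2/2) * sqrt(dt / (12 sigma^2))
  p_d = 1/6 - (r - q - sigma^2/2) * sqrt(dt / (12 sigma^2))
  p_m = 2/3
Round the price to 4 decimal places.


Answer: Price = V(0,0) = 2.8565

Derivation:
dt = T/N = 0.666667; dx = sigma*sqrt(3*dt) = 0.254558
u = exp(dx) = 1.289892; d = 1/u = 0.775259
p_u = 0.208307, p_m = 0.666667, p_d = 0.125026
Discount per step: exp(-r*dt) = 0.956316
Stock lattice S(k, j) with j the centered position index:
  k=0: S(0,+0) = 23.3800
  k=1: S(1,-1) = 18.1255; S(1,+0) = 23.3800; S(1,+1) = 30.1577
  k=2: S(2,-2) = 14.0520; S(2,-1) = 18.1255; S(2,+0) = 23.3800; S(2,+1) = 30.1577; S(2,+2) = 38.9001
  k=3: S(3,-3) = 10.8939; S(3,-2) = 14.0520; S(3,-1) = 18.1255; S(3,+0) = 23.3800; S(3,+1) = 30.1577; S(3,+2) = 38.9001; S(3,+3) = 50.1770
Terminal payoffs V(N, j) = max(S_T - K, 0):
  V(3,-3) = 0.000000; V(3,-2) = 0.000000; V(3,-1) = 0.000000; V(3,+0) = 0.000000; V(3,+1) = 5.967673; V(3,+2) = 14.710140; V(3,+3) = 25.986976
Backward induction: V(k, j) = exp(-r*dt) * [p_u * V(k+1, j+1) + p_m * V(k+1, j) + p_d * V(k+1, j-1)]
  V(2,-2) = exp(-r*dt) * [p_u*0.000000 + p_m*0.000000 + p_d*0.000000] = 0.000000
  V(2,-1) = exp(-r*dt) * [p_u*0.000000 + p_m*0.000000 + p_d*0.000000] = 0.000000
  V(2,+0) = exp(-r*dt) * [p_u*5.967673 + p_m*0.000000 + p_d*0.000000] = 1.188807
  V(2,+1) = exp(-r*dt) * [p_u*14.710140 + p_m*5.967673 + p_d*0.000000] = 6.735029
  V(2,+2) = exp(-r*dt) * [p_u*25.986976 + p_m*14.710140 + p_d*5.967673] = 15.268691
  V(1,-1) = exp(-r*dt) * [p_u*1.188807 + p_m*0.000000 + p_d*0.000000] = 0.236820
  V(1,+0) = exp(-r*dt) * [p_u*6.735029 + p_m*1.188807 + p_d*0.000000] = 2.099587
  V(1,+1) = exp(-r*dt) * [p_u*15.268691 + p_m*6.735029 + p_d*1.188807] = 7.477658
  V(0,+0) = exp(-r*dt) * [p_u*7.477658 + p_m*2.099587 + p_d*0.236820] = 2.856502


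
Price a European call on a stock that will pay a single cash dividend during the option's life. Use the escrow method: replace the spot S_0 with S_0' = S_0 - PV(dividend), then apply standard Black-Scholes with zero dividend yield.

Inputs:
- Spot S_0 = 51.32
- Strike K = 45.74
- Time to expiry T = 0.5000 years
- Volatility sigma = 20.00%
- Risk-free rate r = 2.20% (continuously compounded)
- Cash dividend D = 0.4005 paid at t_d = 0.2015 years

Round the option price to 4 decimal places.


PV(D) = D * exp(-r * t_d) = 0.4005 * 0.99557681 = 0.39872851
S_0' = S_0 - PV(D) = 51.3200 - 0.39872851 = 50.92127149
d1 = (ln(S_0'/K) + (r + sigma^2/2)*T) / (sigma*sqrt(T)) = 0.90727142
d2 = d1 - sigma*sqrt(T) = 0.76585007
exp(-rT) = 0.98906028
N(d1) = 0.81786836; N(d2) = 0.77811724
C = S_0' * N(d1) - K * exp(-rT) * N(d2) = 50.92127149 * 0.81786836 - 45.7400 * 0.98906028 * 0.77811724 = 6.4452

Answer: Price = 6.4452


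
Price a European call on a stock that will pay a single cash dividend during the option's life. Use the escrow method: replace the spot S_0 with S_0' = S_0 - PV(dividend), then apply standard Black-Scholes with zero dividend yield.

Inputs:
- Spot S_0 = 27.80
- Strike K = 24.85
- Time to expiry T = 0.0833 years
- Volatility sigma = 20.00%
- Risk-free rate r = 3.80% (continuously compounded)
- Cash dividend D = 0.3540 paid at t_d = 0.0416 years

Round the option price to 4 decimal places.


PV(D) = D * exp(-r * t_d) = 0.3540 * 0.99842045 = 0.35344084
S_0' = S_0 - PV(D) = 27.8000 - 0.35344084 = 27.44655916
d1 = (ln(S_0'/K) + (r + sigma^2/2)*T) / (sigma*sqrt(T)) = 1.80540848
d2 = d1 - sigma*sqrt(T) = 1.74768500
exp(-rT) = 0.99683960
N(d1) = 0.96449461; N(d2) = 0.95974071
C = S_0' * N(d1) - K * exp(-rT) * N(d2) = 27.44655916 * 0.96449461 - 24.8500 * 0.99683960 * 0.95974071 = 2.6979

Answer: Price = 2.6979


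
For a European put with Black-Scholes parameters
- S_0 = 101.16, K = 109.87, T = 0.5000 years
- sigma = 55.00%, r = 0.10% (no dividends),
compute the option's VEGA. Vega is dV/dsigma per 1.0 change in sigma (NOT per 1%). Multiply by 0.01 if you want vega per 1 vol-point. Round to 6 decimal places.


Answer: Vega = 28.532761

Derivation:
d1 = -0.0166348205; d2 = -0.4055435502
phi(d1) = 0.3988870871; exp(-qT) = 1.0000000000; exp(-rT) = 0.9995001250
Vega = S * exp(-qT) * phi(d1) * sqrt(T) = 101.1600 * 1.0000000000 * 0.3988870871 * 0.7071067812 = 28.532761


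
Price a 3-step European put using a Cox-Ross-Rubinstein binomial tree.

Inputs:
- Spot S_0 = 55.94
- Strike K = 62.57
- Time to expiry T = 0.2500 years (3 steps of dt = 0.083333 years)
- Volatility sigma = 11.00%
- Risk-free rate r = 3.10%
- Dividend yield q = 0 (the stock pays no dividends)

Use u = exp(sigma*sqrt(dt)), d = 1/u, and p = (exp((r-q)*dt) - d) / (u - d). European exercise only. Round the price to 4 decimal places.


dt = T/N = 0.083333
u = exp(sigma*sqrt(dt)) = 1.032264; d = 1/u = 0.968745
p = (exp((r-q)*dt) - d) / (u - d) = 0.532785
Discount per step: exp(-r*dt) = 0.997420
Stock lattice S(k, i) with i counting down-moves:
  k=0: S(0,0) = 55.9400
  k=1: S(1,0) = 57.7448; S(1,1) = 54.1916
  k=2: S(2,0) = 59.6079; S(2,1) = 55.9400; S(2,2) = 52.4978
  k=3: S(3,0) = 61.5311; S(3,1) = 57.7448; S(3,2) = 54.1916; S(3,3) = 50.8570
Terminal payoffs V(N, i) = max(K - S_T, 0):
  V(3,0) = 1.038916; V(3,1) = 4.825162; V(3,2) = 8.378427; V(3,3) = 11.713045
Backward induction: V(k, i) = exp(-r*dt) * [p * V(k+1, i) + (1-p) * V(k+1, i+1)].
  V(2,0) = exp(-r*dt) * [p*1.038916 + (1-p)*4.825162] = 2.800663
  V(2,1) = exp(-r*dt) * [p*4.825162 + (1-p)*8.378427] = 6.468569
  V(2,2) = exp(-r*dt) * [p*8.378427 + (1-p)*11.713045] = 9.910775
  V(1,0) = exp(-r*dt) * [p*2.800663 + (1-p)*6.468569] = 4.502718
  V(1,1) = exp(-r*dt) * [p*6.468569 + (1-p)*9.910775] = 8.055982
  V(0,0) = exp(-r*dt) * [p*4.502718 + (1-p)*8.055982] = 6.146957

Answer: Price = V(0,0) = 6.1470


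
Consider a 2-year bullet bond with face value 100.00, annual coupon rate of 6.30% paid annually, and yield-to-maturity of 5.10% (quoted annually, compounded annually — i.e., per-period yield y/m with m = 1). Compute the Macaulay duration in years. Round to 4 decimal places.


Coupon per period c = face * coupon_rate / m = 6.300000
Periods per year m = 1; per-period yield y/m = 0.051000
Number of cashflows N = 2
Cashflows (t years, CF_t, discount factor 1/(1+y/m)^(m*t), PV):
  t = 1.0000: CF_t = 6.300000, DF = 0.951475, PV = 5.994291
  t = 2.0000: CF_t = 106.300000, DF = 0.905304, PV = 96.233844
Price P = sum_t PV_t = 102.228135
Macaulay numerator sum_t t * PV_t:
  t * PV_t at t = 1.0000: 5.994291
  t * PV_t at t = 2.0000: 192.467687
Macaulay duration D = (sum_t t * PV_t) / P = 198.461979 / 102.228135 = 1.941364

Answer: Macaulay duration = 1.9414 years


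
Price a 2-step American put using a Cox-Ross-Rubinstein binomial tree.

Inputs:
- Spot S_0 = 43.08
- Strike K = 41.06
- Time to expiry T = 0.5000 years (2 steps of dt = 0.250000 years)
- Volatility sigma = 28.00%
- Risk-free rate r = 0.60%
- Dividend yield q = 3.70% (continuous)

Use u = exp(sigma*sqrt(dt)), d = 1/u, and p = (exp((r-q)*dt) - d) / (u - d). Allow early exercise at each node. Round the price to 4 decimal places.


dt = T/N = 0.250000
u = exp(sigma*sqrt(dt)) = 1.150274; d = 1/u = 0.869358
p = (exp((r-q)*dt) - d) / (u - d) = 0.437575
Discount per step: exp(-r*dt) = 0.998501
Stock lattice S(k, i) with i counting down-moves:
  k=0: S(0,0) = 43.0800
  k=1: S(1,0) = 49.5538; S(1,1) = 37.4520
  k=2: S(2,0) = 57.0004; S(2,1) = 43.0800; S(2,2) = 32.5592
Terminal payoffs V(N, i) = max(K - S_T, 0):
  V(2,0) = 0.000000; V(2,1) = 0.000000; V(2,2) = 8.500836
Backward induction: V(k, i) = exp(-r*dt) * [p * V(k+1, i) + (1-p) * V(k+1, i+1)]; then take max(V_cont, immediate exercise) for American.
  V(1,0) = exp(-r*dt) * [p*0.000000 + (1-p)*0.000000] = 0.000000; exercise = 0.000000; V(1,0) = max -> 0.000000
  V(1,1) = exp(-r*dt) * [p*0.000000 + (1-p)*8.500836] = 4.773914; exercise = 3.608047; V(1,1) = max -> 4.773914
  V(0,0) = exp(-r*dt) * [p*0.000000 + (1-p)*4.773914] = 2.680943; exercise = 0.000000; V(0,0) = max -> 2.680943

Answer: Price = V(0,0) = 2.6809


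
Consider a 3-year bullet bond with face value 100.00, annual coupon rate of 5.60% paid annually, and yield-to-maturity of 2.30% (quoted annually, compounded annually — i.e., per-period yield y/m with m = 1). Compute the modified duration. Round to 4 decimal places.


Answer: Modified duration = 2.7870

Derivation:
Coupon per period c = face * coupon_rate / m = 5.600000
Periods per year m = 1; per-period yield y/m = 0.023000
Number of cashflows N = 3
Cashflows (t years, CF_t, discount factor 1/(1+y/m)^(m*t), PV):
  t = 1.0000: CF_t = 5.600000, DF = 0.977517, PV = 5.474096
  t = 2.0000: CF_t = 5.600000, DF = 0.955540, PV = 5.351022
  t = 3.0000: CF_t = 105.600000, DF = 0.934056, PV = 98.636355
Price P = sum_t PV_t = 109.461474
First compute Macaulay numerator sum_t t * PV_t:
  t * PV_t at t = 1.0000: 5.474096
  t * PV_t at t = 2.0000: 10.702045
  t * PV_t at t = 3.0000: 295.909066
Macaulay duration D = 312.085207 / 109.461474 = 2.851096
Modified duration = D / (1 + y/m) = 2.851096 / (1 + 0.023000) = 2.786995
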